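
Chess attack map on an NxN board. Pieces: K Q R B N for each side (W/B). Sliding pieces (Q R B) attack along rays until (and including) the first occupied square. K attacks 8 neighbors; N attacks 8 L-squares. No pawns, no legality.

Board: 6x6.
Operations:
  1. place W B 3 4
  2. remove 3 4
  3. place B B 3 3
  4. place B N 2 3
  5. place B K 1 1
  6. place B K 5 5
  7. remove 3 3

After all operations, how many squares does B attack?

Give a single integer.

Op 1: place WB@(3,4)
Op 2: remove (3,4)
Op 3: place BB@(3,3)
Op 4: place BN@(2,3)
Op 5: place BK@(1,1)
Op 6: place BK@(5,5)
Op 7: remove (3,3)
Per-piece attacks for B:
  BK@(1,1): attacks (1,2) (1,0) (2,1) (0,1) (2,2) (2,0) (0,2) (0,0)
  BN@(2,3): attacks (3,5) (4,4) (1,5) (0,4) (3,1) (4,2) (1,1) (0,2)
  BK@(5,5): attacks (5,4) (4,5) (4,4)
Union (17 distinct): (0,0) (0,1) (0,2) (0,4) (1,0) (1,1) (1,2) (1,5) (2,0) (2,1) (2,2) (3,1) (3,5) (4,2) (4,4) (4,5) (5,4)

Answer: 17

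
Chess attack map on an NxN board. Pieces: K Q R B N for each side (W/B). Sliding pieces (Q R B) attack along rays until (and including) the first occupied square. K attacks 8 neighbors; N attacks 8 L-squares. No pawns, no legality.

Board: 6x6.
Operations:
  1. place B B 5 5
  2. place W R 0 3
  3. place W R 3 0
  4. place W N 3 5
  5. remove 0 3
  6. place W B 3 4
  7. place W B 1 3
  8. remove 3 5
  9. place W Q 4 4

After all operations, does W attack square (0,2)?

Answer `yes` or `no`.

Op 1: place BB@(5,5)
Op 2: place WR@(0,3)
Op 3: place WR@(3,0)
Op 4: place WN@(3,5)
Op 5: remove (0,3)
Op 6: place WB@(3,4)
Op 7: place WB@(1,3)
Op 8: remove (3,5)
Op 9: place WQ@(4,4)
Per-piece attacks for W:
  WB@(1,3): attacks (2,4) (3,5) (2,2) (3,1) (4,0) (0,4) (0,2)
  WR@(3,0): attacks (3,1) (3,2) (3,3) (3,4) (4,0) (5,0) (2,0) (1,0) (0,0) [ray(0,1) blocked at (3,4)]
  WB@(3,4): attacks (4,5) (4,3) (5,2) (2,5) (2,3) (1,2) (0,1)
  WQ@(4,4): attacks (4,5) (4,3) (4,2) (4,1) (4,0) (5,4) (3,4) (5,5) (5,3) (3,5) (3,3) (2,2) (1,1) (0,0) [ray(-1,0) blocked at (3,4); ray(1,1) blocked at (5,5)]
W attacks (0,2): yes

Answer: yes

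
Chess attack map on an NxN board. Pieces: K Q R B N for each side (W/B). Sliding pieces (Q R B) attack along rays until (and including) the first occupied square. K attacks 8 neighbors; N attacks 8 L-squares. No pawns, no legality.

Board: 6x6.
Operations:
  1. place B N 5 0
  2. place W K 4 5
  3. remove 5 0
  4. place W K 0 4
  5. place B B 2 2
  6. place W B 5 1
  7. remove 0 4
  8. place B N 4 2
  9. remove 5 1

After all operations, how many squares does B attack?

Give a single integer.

Answer: 15

Derivation:
Op 1: place BN@(5,0)
Op 2: place WK@(4,5)
Op 3: remove (5,0)
Op 4: place WK@(0,4)
Op 5: place BB@(2,2)
Op 6: place WB@(5,1)
Op 7: remove (0,4)
Op 8: place BN@(4,2)
Op 9: remove (5,1)
Per-piece attacks for B:
  BB@(2,2): attacks (3,3) (4,4) (5,5) (3,1) (4,0) (1,3) (0,4) (1,1) (0,0)
  BN@(4,2): attacks (5,4) (3,4) (2,3) (5,0) (3,0) (2,1)
Union (15 distinct): (0,0) (0,4) (1,1) (1,3) (2,1) (2,3) (3,0) (3,1) (3,3) (3,4) (4,0) (4,4) (5,0) (5,4) (5,5)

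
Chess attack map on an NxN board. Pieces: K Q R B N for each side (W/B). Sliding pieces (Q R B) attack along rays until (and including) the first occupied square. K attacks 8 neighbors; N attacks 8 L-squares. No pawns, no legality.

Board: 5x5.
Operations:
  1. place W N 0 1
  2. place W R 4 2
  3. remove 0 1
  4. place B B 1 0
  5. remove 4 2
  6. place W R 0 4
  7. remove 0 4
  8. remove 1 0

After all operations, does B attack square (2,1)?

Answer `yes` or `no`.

Op 1: place WN@(0,1)
Op 2: place WR@(4,2)
Op 3: remove (0,1)
Op 4: place BB@(1,0)
Op 5: remove (4,2)
Op 6: place WR@(0,4)
Op 7: remove (0,4)
Op 8: remove (1,0)
Per-piece attacks for B:
B attacks (2,1): no

Answer: no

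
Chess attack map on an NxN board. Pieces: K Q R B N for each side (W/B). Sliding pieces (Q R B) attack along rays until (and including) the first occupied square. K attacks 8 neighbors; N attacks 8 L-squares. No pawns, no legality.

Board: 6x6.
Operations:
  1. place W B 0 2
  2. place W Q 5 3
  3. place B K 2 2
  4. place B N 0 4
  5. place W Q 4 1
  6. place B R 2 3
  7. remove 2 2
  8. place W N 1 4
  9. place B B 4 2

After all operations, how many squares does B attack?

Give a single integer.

Answer: 15

Derivation:
Op 1: place WB@(0,2)
Op 2: place WQ@(5,3)
Op 3: place BK@(2,2)
Op 4: place BN@(0,4)
Op 5: place WQ@(4,1)
Op 6: place BR@(2,3)
Op 7: remove (2,2)
Op 8: place WN@(1,4)
Op 9: place BB@(4,2)
Per-piece attacks for B:
  BN@(0,4): attacks (2,5) (1,2) (2,3)
  BR@(2,3): attacks (2,4) (2,5) (2,2) (2,1) (2,0) (3,3) (4,3) (5,3) (1,3) (0,3) [ray(1,0) blocked at (5,3)]
  BB@(4,2): attacks (5,3) (5,1) (3,3) (2,4) (1,5) (3,1) (2,0) [ray(1,1) blocked at (5,3)]
Union (15 distinct): (0,3) (1,2) (1,3) (1,5) (2,0) (2,1) (2,2) (2,3) (2,4) (2,5) (3,1) (3,3) (4,3) (5,1) (5,3)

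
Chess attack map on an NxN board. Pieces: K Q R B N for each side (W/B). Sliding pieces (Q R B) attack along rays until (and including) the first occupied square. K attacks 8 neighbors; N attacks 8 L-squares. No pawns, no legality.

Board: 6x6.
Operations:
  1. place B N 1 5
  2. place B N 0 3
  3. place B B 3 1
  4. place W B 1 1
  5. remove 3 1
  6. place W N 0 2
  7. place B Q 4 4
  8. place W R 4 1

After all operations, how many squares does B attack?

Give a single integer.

Answer: 18

Derivation:
Op 1: place BN@(1,5)
Op 2: place BN@(0,3)
Op 3: place BB@(3,1)
Op 4: place WB@(1,1)
Op 5: remove (3,1)
Op 6: place WN@(0,2)
Op 7: place BQ@(4,4)
Op 8: place WR@(4,1)
Per-piece attacks for B:
  BN@(0,3): attacks (1,5) (2,4) (1,1) (2,2)
  BN@(1,5): attacks (2,3) (3,4) (0,3)
  BQ@(4,4): attacks (4,5) (4,3) (4,2) (4,1) (5,4) (3,4) (2,4) (1,4) (0,4) (5,5) (5,3) (3,5) (3,3) (2,2) (1,1) [ray(0,-1) blocked at (4,1); ray(-1,-1) blocked at (1,1)]
Union (18 distinct): (0,3) (0,4) (1,1) (1,4) (1,5) (2,2) (2,3) (2,4) (3,3) (3,4) (3,5) (4,1) (4,2) (4,3) (4,5) (5,3) (5,4) (5,5)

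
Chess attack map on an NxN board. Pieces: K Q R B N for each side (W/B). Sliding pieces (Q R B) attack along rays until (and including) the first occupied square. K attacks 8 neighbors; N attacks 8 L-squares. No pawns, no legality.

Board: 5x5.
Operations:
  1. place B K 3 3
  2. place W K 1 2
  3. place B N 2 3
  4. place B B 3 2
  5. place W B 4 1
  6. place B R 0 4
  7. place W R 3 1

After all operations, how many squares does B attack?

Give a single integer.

Op 1: place BK@(3,3)
Op 2: place WK@(1,2)
Op 3: place BN@(2,3)
Op 4: place BB@(3,2)
Op 5: place WB@(4,1)
Op 6: place BR@(0,4)
Op 7: place WR@(3,1)
Per-piece attacks for B:
  BR@(0,4): attacks (0,3) (0,2) (0,1) (0,0) (1,4) (2,4) (3,4) (4,4)
  BN@(2,3): attacks (4,4) (0,4) (3,1) (4,2) (1,1) (0,2)
  BB@(3,2): attacks (4,3) (4,1) (2,3) (2,1) (1,0) [ray(1,-1) blocked at (4,1); ray(-1,1) blocked at (2,3)]
  BK@(3,3): attacks (3,4) (3,2) (4,3) (2,3) (4,4) (4,2) (2,4) (2,2)
Union (19 distinct): (0,0) (0,1) (0,2) (0,3) (0,4) (1,0) (1,1) (1,4) (2,1) (2,2) (2,3) (2,4) (3,1) (3,2) (3,4) (4,1) (4,2) (4,3) (4,4)

Answer: 19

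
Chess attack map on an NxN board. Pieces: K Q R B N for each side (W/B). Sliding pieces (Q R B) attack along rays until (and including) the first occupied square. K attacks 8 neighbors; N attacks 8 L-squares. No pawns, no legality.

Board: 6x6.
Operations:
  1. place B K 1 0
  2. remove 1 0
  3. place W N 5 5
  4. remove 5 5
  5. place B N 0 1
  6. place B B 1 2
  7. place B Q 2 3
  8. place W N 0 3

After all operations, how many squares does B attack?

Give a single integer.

Answer: 21

Derivation:
Op 1: place BK@(1,0)
Op 2: remove (1,0)
Op 3: place WN@(5,5)
Op 4: remove (5,5)
Op 5: place BN@(0,1)
Op 6: place BB@(1,2)
Op 7: place BQ@(2,3)
Op 8: place WN@(0,3)
Per-piece attacks for B:
  BN@(0,1): attacks (1,3) (2,2) (2,0)
  BB@(1,2): attacks (2,3) (2,1) (3,0) (0,3) (0,1) [ray(1,1) blocked at (2,3); ray(-1,1) blocked at (0,3); ray(-1,-1) blocked at (0,1)]
  BQ@(2,3): attacks (2,4) (2,5) (2,2) (2,1) (2,0) (3,3) (4,3) (5,3) (1,3) (0,3) (3,4) (4,5) (3,2) (4,1) (5,0) (1,4) (0,5) (1,2) [ray(-1,0) blocked at (0,3); ray(-1,-1) blocked at (1,2)]
Union (21 distinct): (0,1) (0,3) (0,5) (1,2) (1,3) (1,4) (2,0) (2,1) (2,2) (2,3) (2,4) (2,5) (3,0) (3,2) (3,3) (3,4) (4,1) (4,3) (4,5) (5,0) (5,3)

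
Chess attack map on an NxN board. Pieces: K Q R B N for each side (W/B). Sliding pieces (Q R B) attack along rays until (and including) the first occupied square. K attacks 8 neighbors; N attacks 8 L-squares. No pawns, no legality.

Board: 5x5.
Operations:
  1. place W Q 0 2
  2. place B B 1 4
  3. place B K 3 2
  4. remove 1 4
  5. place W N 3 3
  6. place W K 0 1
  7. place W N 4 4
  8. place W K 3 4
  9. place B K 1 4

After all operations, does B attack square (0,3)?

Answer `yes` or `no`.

Answer: yes

Derivation:
Op 1: place WQ@(0,2)
Op 2: place BB@(1,4)
Op 3: place BK@(3,2)
Op 4: remove (1,4)
Op 5: place WN@(3,3)
Op 6: place WK@(0,1)
Op 7: place WN@(4,4)
Op 8: place WK@(3,4)
Op 9: place BK@(1,4)
Per-piece attacks for B:
  BK@(1,4): attacks (1,3) (2,4) (0,4) (2,3) (0,3)
  BK@(3,2): attacks (3,3) (3,1) (4,2) (2,2) (4,3) (4,1) (2,3) (2,1)
B attacks (0,3): yes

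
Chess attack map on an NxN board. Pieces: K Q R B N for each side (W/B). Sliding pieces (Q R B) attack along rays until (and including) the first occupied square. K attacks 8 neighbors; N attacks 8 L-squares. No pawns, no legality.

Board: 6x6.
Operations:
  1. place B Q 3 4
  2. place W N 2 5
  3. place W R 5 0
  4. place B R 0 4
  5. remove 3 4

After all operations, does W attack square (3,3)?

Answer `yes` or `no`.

Answer: yes

Derivation:
Op 1: place BQ@(3,4)
Op 2: place WN@(2,5)
Op 3: place WR@(5,0)
Op 4: place BR@(0,4)
Op 5: remove (3,4)
Per-piece attacks for W:
  WN@(2,5): attacks (3,3) (4,4) (1,3) (0,4)
  WR@(5,0): attacks (5,1) (5,2) (5,3) (5,4) (5,5) (4,0) (3,0) (2,0) (1,0) (0,0)
W attacks (3,3): yes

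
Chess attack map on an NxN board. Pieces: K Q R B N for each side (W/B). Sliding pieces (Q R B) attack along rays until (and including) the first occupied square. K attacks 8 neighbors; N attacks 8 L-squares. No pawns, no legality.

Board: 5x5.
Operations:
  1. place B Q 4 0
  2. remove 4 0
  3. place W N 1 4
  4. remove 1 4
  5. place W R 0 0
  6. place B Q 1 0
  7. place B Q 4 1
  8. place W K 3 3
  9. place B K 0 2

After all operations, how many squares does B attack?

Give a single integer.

Op 1: place BQ@(4,0)
Op 2: remove (4,0)
Op 3: place WN@(1,4)
Op 4: remove (1,4)
Op 5: place WR@(0,0)
Op 6: place BQ@(1,0)
Op 7: place BQ@(4,1)
Op 8: place WK@(3,3)
Op 9: place BK@(0,2)
Per-piece attacks for B:
  BK@(0,2): attacks (0,3) (0,1) (1,2) (1,3) (1,1)
  BQ@(1,0): attacks (1,1) (1,2) (1,3) (1,4) (2,0) (3,0) (4,0) (0,0) (2,1) (3,2) (4,3) (0,1) [ray(-1,0) blocked at (0,0)]
  BQ@(4,1): attacks (4,2) (4,3) (4,4) (4,0) (3,1) (2,1) (1,1) (0,1) (3,2) (2,3) (1,4) (3,0)
Union (17 distinct): (0,0) (0,1) (0,3) (1,1) (1,2) (1,3) (1,4) (2,0) (2,1) (2,3) (3,0) (3,1) (3,2) (4,0) (4,2) (4,3) (4,4)

Answer: 17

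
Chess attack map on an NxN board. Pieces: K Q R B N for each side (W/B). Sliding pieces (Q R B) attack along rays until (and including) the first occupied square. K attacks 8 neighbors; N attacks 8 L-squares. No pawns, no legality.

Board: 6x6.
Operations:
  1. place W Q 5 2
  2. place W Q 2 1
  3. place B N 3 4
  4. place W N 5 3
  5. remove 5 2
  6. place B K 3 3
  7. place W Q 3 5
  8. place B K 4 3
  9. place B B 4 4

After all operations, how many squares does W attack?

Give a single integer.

Answer: 24

Derivation:
Op 1: place WQ@(5,2)
Op 2: place WQ@(2,1)
Op 3: place BN@(3,4)
Op 4: place WN@(5,3)
Op 5: remove (5,2)
Op 6: place BK@(3,3)
Op 7: place WQ@(3,5)
Op 8: place BK@(4,3)
Op 9: place BB@(4,4)
Per-piece attacks for W:
  WQ@(2,1): attacks (2,2) (2,3) (2,4) (2,5) (2,0) (3,1) (4,1) (5,1) (1,1) (0,1) (3,2) (4,3) (3,0) (1,2) (0,3) (1,0) [ray(1,1) blocked at (4,3)]
  WQ@(3,5): attacks (3,4) (4,5) (5,5) (2,5) (1,5) (0,5) (4,4) (2,4) (1,3) (0,2) [ray(0,-1) blocked at (3,4); ray(1,-1) blocked at (4,4)]
  WN@(5,3): attacks (4,5) (3,4) (4,1) (3,2)
Union (24 distinct): (0,1) (0,2) (0,3) (0,5) (1,0) (1,1) (1,2) (1,3) (1,5) (2,0) (2,2) (2,3) (2,4) (2,5) (3,0) (3,1) (3,2) (3,4) (4,1) (4,3) (4,4) (4,5) (5,1) (5,5)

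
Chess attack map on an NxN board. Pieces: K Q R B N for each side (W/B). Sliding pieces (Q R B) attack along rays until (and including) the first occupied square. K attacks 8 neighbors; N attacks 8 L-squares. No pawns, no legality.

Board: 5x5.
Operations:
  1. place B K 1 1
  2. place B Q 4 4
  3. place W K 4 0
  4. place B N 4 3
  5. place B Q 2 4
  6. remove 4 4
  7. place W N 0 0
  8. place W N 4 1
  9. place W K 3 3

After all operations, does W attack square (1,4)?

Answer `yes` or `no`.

Op 1: place BK@(1,1)
Op 2: place BQ@(4,4)
Op 3: place WK@(4,0)
Op 4: place BN@(4,3)
Op 5: place BQ@(2,4)
Op 6: remove (4,4)
Op 7: place WN@(0,0)
Op 8: place WN@(4,1)
Op 9: place WK@(3,3)
Per-piece attacks for W:
  WN@(0,0): attacks (1,2) (2,1)
  WK@(3,3): attacks (3,4) (3,2) (4,3) (2,3) (4,4) (4,2) (2,4) (2,2)
  WK@(4,0): attacks (4,1) (3,0) (3,1)
  WN@(4,1): attacks (3,3) (2,2) (2,0)
W attacks (1,4): no

Answer: no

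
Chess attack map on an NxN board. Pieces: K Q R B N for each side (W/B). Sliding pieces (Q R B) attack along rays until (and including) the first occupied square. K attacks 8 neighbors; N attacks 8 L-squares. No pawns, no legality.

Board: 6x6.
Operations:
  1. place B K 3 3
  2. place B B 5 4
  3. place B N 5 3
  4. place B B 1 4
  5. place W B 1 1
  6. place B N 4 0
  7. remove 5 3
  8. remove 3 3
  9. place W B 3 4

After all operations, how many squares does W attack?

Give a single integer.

Op 1: place BK@(3,3)
Op 2: place BB@(5,4)
Op 3: place BN@(5,3)
Op 4: place BB@(1,4)
Op 5: place WB@(1,1)
Op 6: place BN@(4,0)
Op 7: remove (5,3)
Op 8: remove (3,3)
Op 9: place WB@(3,4)
Per-piece attacks for W:
  WB@(1,1): attacks (2,2) (3,3) (4,4) (5,5) (2,0) (0,2) (0,0)
  WB@(3,4): attacks (4,5) (4,3) (5,2) (2,5) (2,3) (1,2) (0,1)
Union (14 distinct): (0,0) (0,1) (0,2) (1,2) (2,0) (2,2) (2,3) (2,5) (3,3) (4,3) (4,4) (4,5) (5,2) (5,5)

Answer: 14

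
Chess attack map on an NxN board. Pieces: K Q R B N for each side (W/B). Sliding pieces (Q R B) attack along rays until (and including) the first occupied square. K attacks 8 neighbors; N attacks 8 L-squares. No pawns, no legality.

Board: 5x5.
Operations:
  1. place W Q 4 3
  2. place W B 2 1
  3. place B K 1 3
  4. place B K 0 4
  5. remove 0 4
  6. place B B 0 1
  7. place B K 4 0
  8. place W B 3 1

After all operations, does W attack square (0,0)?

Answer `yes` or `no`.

Op 1: place WQ@(4,3)
Op 2: place WB@(2,1)
Op 3: place BK@(1,3)
Op 4: place BK@(0,4)
Op 5: remove (0,4)
Op 6: place BB@(0,1)
Op 7: place BK@(4,0)
Op 8: place WB@(3,1)
Per-piece attacks for W:
  WB@(2,1): attacks (3,2) (4,3) (3,0) (1,2) (0,3) (1,0) [ray(1,1) blocked at (4,3)]
  WB@(3,1): attacks (4,2) (4,0) (2,2) (1,3) (2,0) [ray(1,-1) blocked at (4,0); ray(-1,1) blocked at (1,3)]
  WQ@(4,3): attacks (4,4) (4,2) (4,1) (4,0) (3,3) (2,3) (1,3) (3,4) (3,2) (2,1) [ray(0,-1) blocked at (4,0); ray(-1,0) blocked at (1,3); ray(-1,-1) blocked at (2,1)]
W attacks (0,0): no

Answer: no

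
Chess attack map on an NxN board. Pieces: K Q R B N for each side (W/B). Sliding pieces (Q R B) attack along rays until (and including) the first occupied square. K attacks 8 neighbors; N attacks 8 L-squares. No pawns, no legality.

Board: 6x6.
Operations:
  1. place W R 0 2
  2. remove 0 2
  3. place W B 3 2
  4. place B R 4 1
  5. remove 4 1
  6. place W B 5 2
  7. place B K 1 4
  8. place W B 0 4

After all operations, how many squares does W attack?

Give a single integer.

Op 1: place WR@(0,2)
Op 2: remove (0,2)
Op 3: place WB@(3,2)
Op 4: place BR@(4,1)
Op 5: remove (4,1)
Op 6: place WB@(5,2)
Op 7: place BK@(1,4)
Op 8: place WB@(0,4)
Per-piece attacks for W:
  WB@(0,4): attacks (1,5) (1,3) (2,2) (3,1) (4,0)
  WB@(3,2): attacks (4,3) (5,4) (4,1) (5,0) (2,3) (1,4) (2,1) (1,0) [ray(-1,1) blocked at (1,4)]
  WB@(5,2): attacks (4,3) (3,4) (2,5) (4,1) (3,0)
Union (16 distinct): (1,0) (1,3) (1,4) (1,5) (2,1) (2,2) (2,3) (2,5) (3,0) (3,1) (3,4) (4,0) (4,1) (4,3) (5,0) (5,4)

Answer: 16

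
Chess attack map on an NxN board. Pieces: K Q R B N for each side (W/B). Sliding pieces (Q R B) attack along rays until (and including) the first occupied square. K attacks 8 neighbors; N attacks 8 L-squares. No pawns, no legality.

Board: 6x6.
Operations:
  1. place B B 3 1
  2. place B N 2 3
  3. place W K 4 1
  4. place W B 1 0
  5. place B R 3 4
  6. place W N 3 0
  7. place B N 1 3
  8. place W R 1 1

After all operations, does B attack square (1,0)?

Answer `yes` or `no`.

Op 1: place BB@(3,1)
Op 2: place BN@(2,3)
Op 3: place WK@(4,1)
Op 4: place WB@(1,0)
Op 5: place BR@(3,4)
Op 6: place WN@(3,0)
Op 7: place BN@(1,3)
Op 8: place WR@(1,1)
Per-piece attacks for B:
  BN@(1,3): attacks (2,5) (3,4) (0,5) (2,1) (3,2) (0,1)
  BN@(2,3): attacks (3,5) (4,4) (1,5) (0,4) (3,1) (4,2) (1,1) (0,2)
  BB@(3,1): attacks (4,2) (5,3) (4,0) (2,2) (1,3) (2,0) [ray(-1,1) blocked at (1,3)]
  BR@(3,4): attacks (3,5) (3,3) (3,2) (3,1) (4,4) (5,4) (2,4) (1,4) (0,4) [ray(0,-1) blocked at (3,1)]
B attacks (1,0): no

Answer: no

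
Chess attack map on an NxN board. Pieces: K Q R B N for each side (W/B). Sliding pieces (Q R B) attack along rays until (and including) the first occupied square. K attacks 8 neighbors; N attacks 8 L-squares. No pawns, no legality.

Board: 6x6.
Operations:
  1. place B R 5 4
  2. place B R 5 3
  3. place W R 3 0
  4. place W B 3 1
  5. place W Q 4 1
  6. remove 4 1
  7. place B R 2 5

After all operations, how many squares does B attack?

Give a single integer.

Op 1: place BR@(5,4)
Op 2: place BR@(5,3)
Op 3: place WR@(3,0)
Op 4: place WB@(3,1)
Op 5: place WQ@(4,1)
Op 6: remove (4,1)
Op 7: place BR@(2,5)
Per-piece attacks for B:
  BR@(2,5): attacks (2,4) (2,3) (2,2) (2,1) (2,0) (3,5) (4,5) (5,5) (1,5) (0,5)
  BR@(5,3): attacks (5,4) (5,2) (5,1) (5,0) (4,3) (3,3) (2,3) (1,3) (0,3) [ray(0,1) blocked at (5,4)]
  BR@(5,4): attacks (5,5) (5,3) (4,4) (3,4) (2,4) (1,4) (0,4) [ray(0,-1) blocked at (5,3)]
Union (23 distinct): (0,3) (0,4) (0,5) (1,3) (1,4) (1,5) (2,0) (2,1) (2,2) (2,3) (2,4) (3,3) (3,4) (3,5) (4,3) (4,4) (4,5) (5,0) (5,1) (5,2) (5,3) (5,4) (5,5)

Answer: 23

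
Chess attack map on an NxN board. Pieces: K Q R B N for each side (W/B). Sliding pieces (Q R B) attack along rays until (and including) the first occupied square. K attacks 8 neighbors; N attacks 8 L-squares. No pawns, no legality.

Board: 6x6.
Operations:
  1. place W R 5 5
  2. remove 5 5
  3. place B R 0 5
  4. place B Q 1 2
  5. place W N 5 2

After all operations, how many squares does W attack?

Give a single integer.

Answer: 4

Derivation:
Op 1: place WR@(5,5)
Op 2: remove (5,5)
Op 3: place BR@(0,5)
Op 4: place BQ@(1,2)
Op 5: place WN@(5,2)
Per-piece attacks for W:
  WN@(5,2): attacks (4,4) (3,3) (4,0) (3,1)
Union (4 distinct): (3,1) (3,3) (4,0) (4,4)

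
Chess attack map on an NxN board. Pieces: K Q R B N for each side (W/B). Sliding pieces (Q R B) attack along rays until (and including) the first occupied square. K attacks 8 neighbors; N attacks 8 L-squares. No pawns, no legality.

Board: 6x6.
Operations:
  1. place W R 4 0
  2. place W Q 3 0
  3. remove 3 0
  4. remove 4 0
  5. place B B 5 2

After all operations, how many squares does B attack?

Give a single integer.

Op 1: place WR@(4,0)
Op 2: place WQ@(3,0)
Op 3: remove (3,0)
Op 4: remove (4,0)
Op 5: place BB@(5,2)
Per-piece attacks for B:
  BB@(5,2): attacks (4,3) (3,4) (2,5) (4,1) (3,0)
Union (5 distinct): (2,5) (3,0) (3,4) (4,1) (4,3)

Answer: 5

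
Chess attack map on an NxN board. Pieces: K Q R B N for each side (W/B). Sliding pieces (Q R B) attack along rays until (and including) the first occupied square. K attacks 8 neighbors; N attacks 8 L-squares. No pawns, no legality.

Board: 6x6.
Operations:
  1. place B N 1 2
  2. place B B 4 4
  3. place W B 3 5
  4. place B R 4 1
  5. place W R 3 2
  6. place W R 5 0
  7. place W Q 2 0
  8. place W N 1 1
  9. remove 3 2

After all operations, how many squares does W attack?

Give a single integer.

Answer: 24

Derivation:
Op 1: place BN@(1,2)
Op 2: place BB@(4,4)
Op 3: place WB@(3,5)
Op 4: place BR@(4,1)
Op 5: place WR@(3,2)
Op 6: place WR@(5,0)
Op 7: place WQ@(2,0)
Op 8: place WN@(1,1)
Op 9: remove (3,2)
Per-piece attacks for W:
  WN@(1,1): attacks (2,3) (3,2) (0,3) (3,0)
  WQ@(2,0): attacks (2,1) (2,2) (2,3) (2,4) (2,5) (3,0) (4,0) (5,0) (1,0) (0,0) (3,1) (4,2) (5,3) (1,1) [ray(1,0) blocked at (5,0); ray(-1,1) blocked at (1,1)]
  WB@(3,5): attacks (4,4) (2,4) (1,3) (0,2) [ray(1,-1) blocked at (4,4)]
  WR@(5,0): attacks (5,1) (5,2) (5,3) (5,4) (5,5) (4,0) (3,0) (2,0) [ray(-1,0) blocked at (2,0)]
Union (24 distinct): (0,0) (0,2) (0,3) (1,0) (1,1) (1,3) (2,0) (2,1) (2,2) (2,3) (2,4) (2,5) (3,0) (3,1) (3,2) (4,0) (4,2) (4,4) (5,0) (5,1) (5,2) (5,3) (5,4) (5,5)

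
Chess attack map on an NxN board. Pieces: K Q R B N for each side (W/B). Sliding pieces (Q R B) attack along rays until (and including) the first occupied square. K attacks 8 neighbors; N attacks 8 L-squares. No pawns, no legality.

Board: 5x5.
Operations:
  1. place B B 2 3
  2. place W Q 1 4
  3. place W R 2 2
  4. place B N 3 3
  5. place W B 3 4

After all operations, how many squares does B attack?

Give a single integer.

Answer: 7

Derivation:
Op 1: place BB@(2,3)
Op 2: place WQ@(1,4)
Op 3: place WR@(2,2)
Op 4: place BN@(3,3)
Op 5: place WB@(3,4)
Per-piece attacks for B:
  BB@(2,3): attacks (3,4) (3,2) (4,1) (1,4) (1,2) (0,1) [ray(1,1) blocked at (3,4); ray(-1,1) blocked at (1,4)]
  BN@(3,3): attacks (1,4) (4,1) (2,1) (1,2)
Union (7 distinct): (0,1) (1,2) (1,4) (2,1) (3,2) (3,4) (4,1)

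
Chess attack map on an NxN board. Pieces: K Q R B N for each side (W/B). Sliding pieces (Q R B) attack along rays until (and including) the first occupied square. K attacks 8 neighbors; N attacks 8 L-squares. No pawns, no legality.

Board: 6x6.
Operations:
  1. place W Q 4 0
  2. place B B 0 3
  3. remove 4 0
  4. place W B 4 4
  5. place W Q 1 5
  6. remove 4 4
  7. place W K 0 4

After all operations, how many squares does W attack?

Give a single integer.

Op 1: place WQ@(4,0)
Op 2: place BB@(0,3)
Op 3: remove (4,0)
Op 4: place WB@(4,4)
Op 5: place WQ@(1,5)
Op 6: remove (4,4)
Op 7: place WK@(0,4)
Per-piece attacks for W:
  WK@(0,4): attacks (0,5) (0,3) (1,4) (1,5) (1,3)
  WQ@(1,5): attacks (1,4) (1,3) (1,2) (1,1) (1,0) (2,5) (3,5) (4,5) (5,5) (0,5) (2,4) (3,3) (4,2) (5,1) (0,4) [ray(-1,-1) blocked at (0,4)]
Union (17 distinct): (0,3) (0,4) (0,5) (1,0) (1,1) (1,2) (1,3) (1,4) (1,5) (2,4) (2,5) (3,3) (3,5) (4,2) (4,5) (5,1) (5,5)

Answer: 17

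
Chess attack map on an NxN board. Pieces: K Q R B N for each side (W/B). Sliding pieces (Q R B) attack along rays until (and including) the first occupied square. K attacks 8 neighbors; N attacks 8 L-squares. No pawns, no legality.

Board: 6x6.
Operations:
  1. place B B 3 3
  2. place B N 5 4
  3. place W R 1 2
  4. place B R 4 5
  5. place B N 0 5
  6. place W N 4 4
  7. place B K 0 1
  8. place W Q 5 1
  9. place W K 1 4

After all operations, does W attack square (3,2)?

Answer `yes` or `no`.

Op 1: place BB@(3,3)
Op 2: place BN@(5,4)
Op 3: place WR@(1,2)
Op 4: place BR@(4,5)
Op 5: place BN@(0,5)
Op 6: place WN@(4,4)
Op 7: place BK@(0,1)
Op 8: place WQ@(5,1)
Op 9: place WK@(1,4)
Per-piece attacks for W:
  WR@(1,2): attacks (1,3) (1,4) (1,1) (1,0) (2,2) (3,2) (4,2) (5,2) (0,2) [ray(0,1) blocked at (1,4)]
  WK@(1,4): attacks (1,5) (1,3) (2,4) (0,4) (2,5) (2,3) (0,5) (0,3)
  WN@(4,4): attacks (2,5) (5,2) (3,2) (2,3)
  WQ@(5,1): attacks (5,2) (5,3) (5,4) (5,0) (4,1) (3,1) (2,1) (1,1) (0,1) (4,2) (3,3) (4,0) [ray(0,1) blocked at (5,4); ray(-1,0) blocked at (0,1); ray(-1,1) blocked at (3,3)]
W attacks (3,2): yes

Answer: yes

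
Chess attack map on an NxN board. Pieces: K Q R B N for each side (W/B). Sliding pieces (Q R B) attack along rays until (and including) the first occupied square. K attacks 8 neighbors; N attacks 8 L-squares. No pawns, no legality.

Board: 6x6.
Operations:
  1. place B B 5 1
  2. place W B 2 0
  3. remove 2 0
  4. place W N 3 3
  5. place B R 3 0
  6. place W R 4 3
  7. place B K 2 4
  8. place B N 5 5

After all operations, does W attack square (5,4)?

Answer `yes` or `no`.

Answer: yes

Derivation:
Op 1: place BB@(5,1)
Op 2: place WB@(2,0)
Op 3: remove (2,0)
Op 4: place WN@(3,3)
Op 5: place BR@(3,0)
Op 6: place WR@(4,3)
Op 7: place BK@(2,4)
Op 8: place BN@(5,5)
Per-piece attacks for W:
  WN@(3,3): attacks (4,5) (5,4) (2,5) (1,4) (4,1) (5,2) (2,1) (1,2)
  WR@(4,3): attacks (4,4) (4,5) (4,2) (4,1) (4,0) (5,3) (3,3) [ray(-1,0) blocked at (3,3)]
W attacks (5,4): yes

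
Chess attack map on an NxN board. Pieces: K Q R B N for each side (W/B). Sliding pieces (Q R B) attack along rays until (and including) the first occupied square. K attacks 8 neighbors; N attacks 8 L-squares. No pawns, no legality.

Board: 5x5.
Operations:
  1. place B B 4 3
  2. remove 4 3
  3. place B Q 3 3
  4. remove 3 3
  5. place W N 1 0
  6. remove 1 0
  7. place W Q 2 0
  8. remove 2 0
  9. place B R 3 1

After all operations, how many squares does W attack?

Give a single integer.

Op 1: place BB@(4,3)
Op 2: remove (4,3)
Op 3: place BQ@(3,3)
Op 4: remove (3,3)
Op 5: place WN@(1,0)
Op 6: remove (1,0)
Op 7: place WQ@(2,0)
Op 8: remove (2,0)
Op 9: place BR@(3,1)
Per-piece attacks for W:
Union (0 distinct): (none)

Answer: 0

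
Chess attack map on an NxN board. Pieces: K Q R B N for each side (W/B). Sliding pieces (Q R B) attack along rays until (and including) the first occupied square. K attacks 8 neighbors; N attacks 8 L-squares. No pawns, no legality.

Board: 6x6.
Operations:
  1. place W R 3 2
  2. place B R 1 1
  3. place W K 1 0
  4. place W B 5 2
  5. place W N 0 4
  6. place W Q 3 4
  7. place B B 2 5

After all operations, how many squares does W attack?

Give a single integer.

Op 1: place WR@(3,2)
Op 2: place BR@(1,1)
Op 3: place WK@(1,0)
Op 4: place WB@(5,2)
Op 5: place WN@(0,4)
Op 6: place WQ@(3,4)
Op 7: place BB@(2,5)
Per-piece attacks for W:
  WN@(0,4): attacks (2,5) (1,2) (2,3)
  WK@(1,0): attacks (1,1) (2,0) (0,0) (2,1) (0,1)
  WR@(3,2): attacks (3,3) (3,4) (3,1) (3,0) (4,2) (5,2) (2,2) (1,2) (0,2) [ray(0,1) blocked at (3,4); ray(1,0) blocked at (5,2)]
  WQ@(3,4): attacks (3,5) (3,3) (3,2) (4,4) (5,4) (2,4) (1,4) (0,4) (4,5) (4,3) (5,2) (2,5) (2,3) (1,2) (0,1) [ray(0,-1) blocked at (3,2); ray(-1,0) blocked at (0,4); ray(1,-1) blocked at (5,2); ray(-1,1) blocked at (2,5)]
  WB@(5,2): attacks (4,3) (3,4) (4,1) (3,0) [ray(-1,1) blocked at (3,4)]
Union (26 distinct): (0,0) (0,1) (0,2) (0,4) (1,1) (1,2) (1,4) (2,0) (2,1) (2,2) (2,3) (2,4) (2,5) (3,0) (3,1) (3,2) (3,3) (3,4) (3,5) (4,1) (4,2) (4,3) (4,4) (4,5) (5,2) (5,4)

Answer: 26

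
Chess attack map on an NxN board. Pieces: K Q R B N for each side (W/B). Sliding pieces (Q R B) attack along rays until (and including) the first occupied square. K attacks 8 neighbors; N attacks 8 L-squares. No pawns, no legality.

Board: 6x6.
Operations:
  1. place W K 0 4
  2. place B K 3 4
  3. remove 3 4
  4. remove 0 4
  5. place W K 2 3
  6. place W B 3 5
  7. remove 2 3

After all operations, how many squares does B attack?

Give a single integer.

Answer: 0

Derivation:
Op 1: place WK@(0,4)
Op 2: place BK@(3,4)
Op 3: remove (3,4)
Op 4: remove (0,4)
Op 5: place WK@(2,3)
Op 6: place WB@(3,5)
Op 7: remove (2,3)
Per-piece attacks for B:
Union (0 distinct): (none)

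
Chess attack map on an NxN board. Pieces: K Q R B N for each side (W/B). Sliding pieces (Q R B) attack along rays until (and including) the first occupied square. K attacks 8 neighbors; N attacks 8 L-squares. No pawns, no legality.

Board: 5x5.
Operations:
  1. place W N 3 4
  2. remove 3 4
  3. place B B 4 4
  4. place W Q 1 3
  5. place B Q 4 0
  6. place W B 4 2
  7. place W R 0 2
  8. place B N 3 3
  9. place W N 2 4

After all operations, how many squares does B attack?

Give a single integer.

Op 1: place WN@(3,4)
Op 2: remove (3,4)
Op 3: place BB@(4,4)
Op 4: place WQ@(1,3)
Op 5: place BQ@(4,0)
Op 6: place WB@(4,2)
Op 7: place WR@(0,2)
Op 8: place BN@(3,3)
Op 9: place WN@(2,4)
Per-piece attacks for B:
  BN@(3,3): attacks (1,4) (4,1) (2,1) (1,2)
  BQ@(4,0): attacks (4,1) (4,2) (3,0) (2,0) (1,0) (0,0) (3,1) (2,2) (1,3) [ray(0,1) blocked at (4,2); ray(-1,1) blocked at (1,3)]
  BB@(4,4): attacks (3,3) [ray(-1,-1) blocked at (3,3)]
Union (13 distinct): (0,0) (1,0) (1,2) (1,3) (1,4) (2,0) (2,1) (2,2) (3,0) (3,1) (3,3) (4,1) (4,2)

Answer: 13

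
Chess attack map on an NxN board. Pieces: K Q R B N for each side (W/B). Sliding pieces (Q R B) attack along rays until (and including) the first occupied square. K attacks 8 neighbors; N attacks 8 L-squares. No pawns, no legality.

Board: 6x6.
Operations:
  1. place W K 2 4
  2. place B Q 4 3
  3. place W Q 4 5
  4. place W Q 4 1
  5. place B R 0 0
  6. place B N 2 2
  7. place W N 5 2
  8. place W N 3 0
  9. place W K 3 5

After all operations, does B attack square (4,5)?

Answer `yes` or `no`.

Answer: yes

Derivation:
Op 1: place WK@(2,4)
Op 2: place BQ@(4,3)
Op 3: place WQ@(4,5)
Op 4: place WQ@(4,1)
Op 5: place BR@(0,0)
Op 6: place BN@(2,2)
Op 7: place WN@(5,2)
Op 8: place WN@(3,0)
Op 9: place WK@(3,5)
Per-piece attacks for B:
  BR@(0,0): attacks (0,1) (0,2) (0,3) (0,4) (0,5) (1,0) (2,0) (3,0) [ray(1,0) blocked at (3,0)]
  BN@(2,2): attacks (3,4) (4,3) (1,4) (0,3) (3,0) (4,1) (1,0) (0,1)
  BQ@(4,3): attacks (4,4) (4,5) (4,2) (4,1) (5,3) (3,3) (2,3) (1,3) (0,3) (5,4) (5,2) (3,4) (2,5) (3,2) (2,1) (1,0) [ray(0,1) blocked at (4,5); ray(0,-1) blocked at (4,1); ray(1,-1) blocked at (5,2)]
B attacks (4,5): yes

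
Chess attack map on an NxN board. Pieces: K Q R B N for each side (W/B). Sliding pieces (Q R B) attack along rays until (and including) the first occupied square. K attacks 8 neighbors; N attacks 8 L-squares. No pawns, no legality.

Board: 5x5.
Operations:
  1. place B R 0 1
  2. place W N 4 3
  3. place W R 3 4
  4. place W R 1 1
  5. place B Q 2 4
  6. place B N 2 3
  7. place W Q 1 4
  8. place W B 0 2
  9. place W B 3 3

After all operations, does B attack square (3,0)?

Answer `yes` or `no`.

Answer: no

Derivation:
Op 1: place BR@(0,1)
Op 2: place WN@(4,3)
Op 3: place WR@(3,4)
Op 4: place WR@(1,1)
Op 5: place BQ@(2,4)
Op 6: place BN@(2,3)
Op 7: place WQ@(1,4)
Op 8: place WB@(0,2)
Op 9: place WB@(3,3)
Per-piece attacks for B:
  BR@(0,1): attacks (0,2) (0,0) (1,1) [ray(0,1) blocked at (0,2); ray(1,0) blocked at (1,1)]
  BN@(2,3): attacks (4,4) (0,4) (3,1) (4,2) (1,1) (0,2)
  BQ@(2,4): attacks (2,3) (3,4) (1,4) (3,3) (1,3) (0,2) [ray(0,-1) blocked at (2,3); ray(1,0) blocked at (3,4); ray(-1,0) blocked at (1,4); ray(1,-1) blocked at (3,3); ray(-1,-1) blocked at (0,2)]
B attacks (3,0): no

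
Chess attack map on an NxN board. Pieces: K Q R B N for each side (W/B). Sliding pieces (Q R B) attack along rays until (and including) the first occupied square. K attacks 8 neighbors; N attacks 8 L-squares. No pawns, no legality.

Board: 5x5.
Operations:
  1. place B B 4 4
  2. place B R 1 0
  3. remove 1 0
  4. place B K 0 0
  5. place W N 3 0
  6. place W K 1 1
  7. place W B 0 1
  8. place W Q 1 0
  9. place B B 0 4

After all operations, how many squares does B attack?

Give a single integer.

Answer: 8

Derivation:
Op 1: place BB@(4,4)
Op 2: place BR@(1,0)
Op 3: remove (1,0)
Op 4: place BK@(0,0)
Op 5: place WN@(3,0)
Op 6: place WK@(1,1)
Op 7: place WB@(0,1)
Op 8: place WQ@(1,0)
Op 9: place BB@(0,4)
Per-piece attacks for B:
  BK@(0,0): attacks (0,1) (1,0) (1,1)
  BB@(0,4): attacks (1,3) (2,2) (3,1) (4,0)
  BB@(4,4): attacks (3,3) (2,2) (1,1) [ray(-1,-1) blocked at (1,1)]
Union (8 distinct): (0,1) (1,0) (1,1) (1,3) (2,2) (3,1) (3,3) (4,0)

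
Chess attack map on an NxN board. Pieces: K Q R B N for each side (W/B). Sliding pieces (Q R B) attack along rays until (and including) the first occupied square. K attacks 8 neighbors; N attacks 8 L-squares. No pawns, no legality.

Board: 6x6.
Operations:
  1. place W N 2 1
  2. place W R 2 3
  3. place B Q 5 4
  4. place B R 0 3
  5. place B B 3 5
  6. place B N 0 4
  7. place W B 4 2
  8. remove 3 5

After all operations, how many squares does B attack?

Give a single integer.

Answer: 21

Derivation:
Op 1: place WN@(2,1)
Op 2: place WR@(2,3)
Op 3: place BQ@(5,4)
Op 4: place BR@(0,3)
Op 5: place BB@(3,5)
Op 6: place BN@(0,4)
Op 7: place WB@(4,2)
Op 8: remove (3,5)
Per-piece attacks for B:
  BR@(0,3): attacks (0,4) (0,2) (0,1) (0,0) (1,3) (2,3) [ray(0,1) blocked at (0,4); ray(1,0) blocked at (2,3)]
  BN@(0,4): attacks (2,5) (1,2) (2,3)
  BQ@(5,4): attacks (5,5) (5,3) (5,2) (5,1) (5,0) (4,4) (3,4) (2,4) (1,4) (0,4) (4,5) (4,3) (3,2) (2,1) [ray(-1,0) blocked at (0,4); ray(-1,-1) blocked at (2,1)]
Union (21 distinct): (0,0) (0,1) (0,2) (0,4) (1,2) (1,3) (1,4) (2,1) (2,3) (2,4) (2,5) (3,2) (3,4) (4,3) (4,4) (4,5) (5,0) (5,1) (5,2) (5,3) (5,5)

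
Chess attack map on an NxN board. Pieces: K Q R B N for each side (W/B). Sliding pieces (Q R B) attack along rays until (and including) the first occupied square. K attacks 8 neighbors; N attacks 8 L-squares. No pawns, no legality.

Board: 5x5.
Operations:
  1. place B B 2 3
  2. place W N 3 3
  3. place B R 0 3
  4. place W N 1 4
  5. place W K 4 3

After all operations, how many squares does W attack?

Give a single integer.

Answer: 11

Derivation:
Op 1: place BB@(2,3)
Op 2: place WN@(3,3)
Op 3: place BR@(0,3)
Op 4: place WN@(1,4)
Op 5: place WK@(4,3)
Per-piece attacks for W:
  WN@(1,4): attacks (2,2) (3,3) (0,2)
  WN@(3,3): attacks (1,4) (4,1) (2,1) (1,2)
  WK@(4,3): attacks (4,4) (4,2) (3,3) (3,4) (3,2)
Union (11 distinct): (0,2) (1,2) (1,4) (2,1) (2,2) (3,2) (3,3) (3,4) (4,1) (4,2) (4,4)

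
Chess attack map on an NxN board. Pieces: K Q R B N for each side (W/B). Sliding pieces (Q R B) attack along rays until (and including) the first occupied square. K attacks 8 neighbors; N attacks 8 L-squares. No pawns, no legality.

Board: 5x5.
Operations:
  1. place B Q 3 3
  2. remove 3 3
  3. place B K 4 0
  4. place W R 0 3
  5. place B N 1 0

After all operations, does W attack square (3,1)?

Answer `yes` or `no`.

Answer: no

Derivation:
Op 1: place BQ@(3,3)
Op 2: remove (3,3)
Op 3: place BK@(4,0)
Op 4: place WR@(0,3)
Op 5: place BN@(1,0)
Per-piece attacks for W:
  WR@(0,3): attacks (0,4) (0,2) (0,1) (0,0) (1,3) (2,3) (3,3) (4,3)
W attacks (3,1): no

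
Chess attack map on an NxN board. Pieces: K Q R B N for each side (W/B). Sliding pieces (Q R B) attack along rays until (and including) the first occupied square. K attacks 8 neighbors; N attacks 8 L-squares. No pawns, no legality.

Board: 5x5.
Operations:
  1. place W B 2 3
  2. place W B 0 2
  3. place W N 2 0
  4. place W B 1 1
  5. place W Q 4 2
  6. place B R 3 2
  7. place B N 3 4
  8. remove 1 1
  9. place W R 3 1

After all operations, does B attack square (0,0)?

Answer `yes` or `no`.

Answer: no

Derivation:
Op 1: place WB@(2,3)
Op 2: place WB@(0,2)
Op 3: place WN@(2,0)
Op 4: place WB@(1,1)
Op 5: place WQ@(4,2)
Op 6: place BR@(3,2)
Op 7: place BN@(3,4)
Op 8: remove (1,1)
Op 9: place WR@(3,1)
Per-piece attacks for B:
  BR@(3,2): attacks (3,3) (3,4) (3,1) (4,2) (2,2) (1,2) (0,2) [ray(0,1) blocked at (3,4); ray(0,-1) blocked at (3,1); ray(1,0) blocked at (4,2); ray(-1,0) blocked at (0,2)]
  BN@(3,4): attacks (4,2) (2,2) (1,3)
B attacks (0,0): no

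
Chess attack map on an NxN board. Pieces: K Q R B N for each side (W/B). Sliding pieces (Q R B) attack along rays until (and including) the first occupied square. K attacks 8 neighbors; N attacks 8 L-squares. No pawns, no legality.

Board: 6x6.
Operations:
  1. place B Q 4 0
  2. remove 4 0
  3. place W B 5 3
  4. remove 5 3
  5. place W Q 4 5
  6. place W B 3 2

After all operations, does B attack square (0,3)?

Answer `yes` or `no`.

Op 1: place BQ@(4,0)
Op 2: remove (4,0)
Op 3: place WB@(5,3)
Op 4: remove (5,3)
Op 5: place WQ@(4,5)
Op 6: place WB@(3,2)
Per-piece attacks for B:
B attacks (0,3): no

Answer: no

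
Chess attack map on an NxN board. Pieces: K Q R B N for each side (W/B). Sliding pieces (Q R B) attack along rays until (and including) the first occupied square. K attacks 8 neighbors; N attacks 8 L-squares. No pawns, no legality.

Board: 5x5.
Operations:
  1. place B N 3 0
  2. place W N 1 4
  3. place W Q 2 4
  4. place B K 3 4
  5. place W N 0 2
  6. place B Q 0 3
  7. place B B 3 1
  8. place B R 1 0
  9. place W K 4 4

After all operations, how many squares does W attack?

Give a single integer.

Answer: 12

Derivation:
Op 1: place BN@(3,0)
Op 2: place WN@(1,4)
Op 3: place WQ@(2,4)
Op 4: place BK@(3,4)
Op 5: place WN@(0,2)
Op 6: place BQ@(0,3)
Op 7: place BB@(3,1)
Op 8: place BR@(1,0)
Op 9: place WK@(4,4)
Per-piece attacks for W:
  WN@(0,2): attacks (1,4) (2,3) (1,0) (2,1)
  WN@(1,4): attacks (2,2) (3,3) (0,2)
  WQ@(2,4): attacks (2,3) (2,2) (2,1) (2,0) (3,4) (1,4) (3,3) (4,2) (1,3) (0,2) [ray(1,0) blocked at (3,4); ray(-1,0) blocked at (1,4); ray(-1,-1) blocked at (0,2)]
  WK@(4,4): attacks (4,3) (3,4) (3,3)
Union (12 distinct): (0,2) (1,0) (1,3) (1,4) (2,0) (2,1) (2,2) (2,3) (3,3) (3,4) (4,2) (4,3)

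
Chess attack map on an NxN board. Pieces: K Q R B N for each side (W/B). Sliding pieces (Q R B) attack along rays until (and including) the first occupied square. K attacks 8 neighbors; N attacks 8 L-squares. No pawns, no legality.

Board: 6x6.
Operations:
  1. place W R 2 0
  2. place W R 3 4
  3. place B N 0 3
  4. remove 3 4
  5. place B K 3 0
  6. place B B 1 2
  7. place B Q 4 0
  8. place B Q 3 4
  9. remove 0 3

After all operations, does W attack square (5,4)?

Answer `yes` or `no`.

Answer: no

Derivation:
Op 1: place WR@(2,0)
Op 2: place WR@(3,4)
Op 3: place BN@(0,3)
Op 4: remove (3,4)
Op 5: place BK@(3,0)
Op 6: place BB@(1,2)
Op 7: place BQ@(4,0)
Op 8: place BQ@(3,4)
Op 9: remove (0,3)
Per-piece attacks for W:
  WR@(2,0): attacks (2,1) (2,2) (2,3) (2,4) (2,5) (3,0) (1,0) (0,0) [ray(1,0) blocked at (3,0)]
W attacks (5,4): no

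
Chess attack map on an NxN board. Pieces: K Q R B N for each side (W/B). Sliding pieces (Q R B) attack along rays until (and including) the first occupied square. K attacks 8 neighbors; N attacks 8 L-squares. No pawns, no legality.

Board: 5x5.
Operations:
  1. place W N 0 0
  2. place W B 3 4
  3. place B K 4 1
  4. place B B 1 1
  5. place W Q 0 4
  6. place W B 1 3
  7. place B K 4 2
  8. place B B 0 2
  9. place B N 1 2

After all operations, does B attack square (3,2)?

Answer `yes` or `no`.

Answer: yes

Derivation:
Op 1: place WN@(0,0)
Op 2: place WB@(3,4)
Op 3: place BK@(4,1)
Op 4: place BB@(1,1)
Op 5: place WQ@(0,4)
Op 6: place WB@(1,3)
Op 7: place BK@(4,2)
Op 8: place BB@(0,2)
Op 9: place BN@(1,2)
Per-piece attacks for B:
  BB@(0,2): attacks (1,3) (1,1) [ray(1,1) blocked at (1,3); ray(1,-1) blocked at (1,1)]
  BB@(1,1): attacks (2,2) (3,3) (4,4) (2,0) (0,2) (0,0) [ray(-1,1) blocked at (0,2); ray(-1,-1) blocked at (0,0)]
  BN@(1,2): attacks (2,4) (3,3) (0,4) (2,0) (3,1) (0,0)
  BK@(4,1): attacks (4,2) (4,0) (3,1) (3,2) (3,0)
  BK@(4,2): attacks (4,3) (4,1) (3,2) (3,3) (3,1)
B attacks (3,2): yes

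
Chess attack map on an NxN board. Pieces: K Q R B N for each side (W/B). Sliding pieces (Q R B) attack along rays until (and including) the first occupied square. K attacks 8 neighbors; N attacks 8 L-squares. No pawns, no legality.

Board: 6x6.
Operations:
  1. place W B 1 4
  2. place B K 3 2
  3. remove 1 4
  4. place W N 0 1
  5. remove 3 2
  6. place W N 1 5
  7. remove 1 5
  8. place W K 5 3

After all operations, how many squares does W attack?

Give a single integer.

Answer: 8

Derivation:
Op 1: place WB@(1,4)
Op 2: place BK@(3,2)
Op 3: remove (1,4)
Op 4: place WN@(0,1)
Op 5: remove (3,2)
Op 6: place WN@(1,5)
Op 7: remove (1,5)
Op 8: place WK@(5,3)
Per-piece attacks for W:
  WN@(0,1): attacks (1,3) (2,2) (2,0)
  WK@(5,3): attacks (5,4) (5,2) (4,3) (4,4) (4,2)
Union (8 distinct): (1,3) (2,0) (2,2) (4,2) (4,3) (4,4) (5,2) (5,4)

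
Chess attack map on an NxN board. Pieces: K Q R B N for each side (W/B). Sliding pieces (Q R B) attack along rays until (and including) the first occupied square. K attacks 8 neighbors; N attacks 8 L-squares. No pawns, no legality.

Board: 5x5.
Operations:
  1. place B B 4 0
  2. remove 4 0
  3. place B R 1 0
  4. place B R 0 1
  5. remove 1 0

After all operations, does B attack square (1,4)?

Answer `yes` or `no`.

Answer: no

Derivation:
Op 1: place BB@(4,0)
Op 2: remove (4,0)
Op 3: place BR@(1,0)
Op 4: place BR@(0,1)
Op 5: remove (1,0)
Per-piece attacks for B:
  BR@(0,1): attacks (0,2) (0,3) (0,4) (0,0) (1,1) (2,1) (3,1) (4,1)
B attacks (1,4): no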